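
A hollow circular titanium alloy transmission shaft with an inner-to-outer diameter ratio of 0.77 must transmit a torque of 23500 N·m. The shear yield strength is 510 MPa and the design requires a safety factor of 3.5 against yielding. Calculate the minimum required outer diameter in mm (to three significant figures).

τ_allow = 510/3.5 = 145.7 MPa.
For a hollow shaft τ = 16T/[πd_o³(1−k⁴)] with k = 0.77, so 1−k⁴ = 0.6485.
d_o³ = 16T/[π τ_allow (1−k⁴)] = 16×2.3500×10^7/(π×145.7×0.6485) = 1.267×10^6 mm³.
d_o = 108.2 mm.

d_o = 108 mm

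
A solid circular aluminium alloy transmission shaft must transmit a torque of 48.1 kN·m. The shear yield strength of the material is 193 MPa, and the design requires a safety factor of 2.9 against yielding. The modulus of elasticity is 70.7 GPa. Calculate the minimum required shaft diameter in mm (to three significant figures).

d = 154 mm

Allowable shear stress τ_allow = 193/2.9 = 66.55 MPa.
For a solid shaft τ = 16T/(πd³), so d³ = 16T/(π τ_allow) = 16×4.8100×10^7/(π×66.55) = 3.681×10^6 mm³.
d = (3.681×10^6)^(1/3) = 154.4 mm.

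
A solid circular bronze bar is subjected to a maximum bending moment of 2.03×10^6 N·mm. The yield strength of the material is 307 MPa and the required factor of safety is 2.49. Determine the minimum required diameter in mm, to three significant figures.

σ_allow = 307/2.49 = 123.3 MPa.
For a solid circular section σ = 32M/(πd³), so d³ = 32M/(π σ_allow) = 32×2030000/(π×123.3) = 167700 mm³.
d = 55.15 mm.

d = 55.1 mm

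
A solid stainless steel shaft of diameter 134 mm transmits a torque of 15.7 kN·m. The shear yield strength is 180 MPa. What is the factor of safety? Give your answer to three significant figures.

n = 5.42

τ = 16T/(πd³) = 16×1.5700×10^7/(π×134³) = 33.23 MPa.
n = τ_limit/τ = 180/33.23 = 5.416.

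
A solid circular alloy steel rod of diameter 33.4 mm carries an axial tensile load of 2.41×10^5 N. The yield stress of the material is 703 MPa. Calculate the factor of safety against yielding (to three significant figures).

n = 2.56

A = πd²/4 = 876.2 mm².
σ = F/A = 241000/876.2 = 275.1 MPa.
n = 703/275.1 = 2.556.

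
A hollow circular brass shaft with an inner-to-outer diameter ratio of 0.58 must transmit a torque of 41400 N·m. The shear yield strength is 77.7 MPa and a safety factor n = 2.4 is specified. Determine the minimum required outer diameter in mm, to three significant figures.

τ_allow = 77.7/2.4 = 32.38 MPa.
For a hollow shaft τ = 16T/[πd_o³(1−k⁴)] with k = 0.58, so 1−k⁴ = 0.8868.
d_o³ = 16T/[π τ_allow (1−k⁴)] = 16×4.1400×10^7/(π×32.38×0.8868) = 7.344×10^6 mm³.
d_o = 194.4 mm.

d_o = 194 mm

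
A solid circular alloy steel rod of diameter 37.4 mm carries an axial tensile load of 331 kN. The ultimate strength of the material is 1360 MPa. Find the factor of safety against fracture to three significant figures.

A = πd²/4 = 1099 mm².
σ = F/A = 331000/1099 = 301.3 MPa.
n = 1360/301.3 = 4.514.

n = 4.51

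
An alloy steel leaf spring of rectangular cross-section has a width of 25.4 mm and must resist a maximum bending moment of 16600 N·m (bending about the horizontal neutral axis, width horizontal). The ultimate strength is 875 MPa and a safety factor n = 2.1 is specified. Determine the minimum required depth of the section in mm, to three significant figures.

σ_allow = 875/2.1 = 416.7 MPa.
For a rectangular section σ = 6M/(bh²), so h² = 6M/(b σ_allow) = 6×1.6600×10^7/(25.4×416.7) = 9411 mm².
h = 97.01 mm.

h = 97.0 mm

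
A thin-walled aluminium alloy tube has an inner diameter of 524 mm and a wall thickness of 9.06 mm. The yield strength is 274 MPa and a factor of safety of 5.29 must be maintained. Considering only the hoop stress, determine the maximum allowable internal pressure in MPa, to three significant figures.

σ_allow = 274/5.29 = 51.80 MPa.
σ_h = pD/(2t) → p_allow = 2σ_allow t/D = 2×51.80×9.06/524 = 1.791 MPa.

p_allow = 1.79 MPa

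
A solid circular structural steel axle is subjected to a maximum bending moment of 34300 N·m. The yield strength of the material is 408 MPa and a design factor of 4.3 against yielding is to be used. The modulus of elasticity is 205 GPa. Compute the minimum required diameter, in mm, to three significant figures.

σ_allow = 408/4.3 = 94.88 MPa.
For a solid circular section σ = 32M/(πd³), so d³ = 32M/(π σ_allow) = 32×3.4300×10^7/(π×94.88) = 3.682×10^6 mm³.
d = 154.4 mm.

d = 154 mm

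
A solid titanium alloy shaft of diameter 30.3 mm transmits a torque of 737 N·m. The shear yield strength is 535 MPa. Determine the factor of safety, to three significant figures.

n = 3.97

τ = 16T/(πd³) = 16×737000/(π×30.3³) = 134.9 MPa.
n = τ_limit/τ = 535/134.9 = 3.965.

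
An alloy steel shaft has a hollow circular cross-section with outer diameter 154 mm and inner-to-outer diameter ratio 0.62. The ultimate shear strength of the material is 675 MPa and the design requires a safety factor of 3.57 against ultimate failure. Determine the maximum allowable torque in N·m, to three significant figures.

τ_allow = 675/3.57 = 189.1 MPa.
For a hollow shaft T_allow = τ_allow·πd_o³(1−k⁴)/16 with 1−k⁴ = 0.8522, so πd_o³(1−k⁴)/16 = 611200 mm³.
T_allow = 189.1×611200 = 1.156×10^8 N·mm = 115600 N·m.

T_allow = 1.16×10^5 N·m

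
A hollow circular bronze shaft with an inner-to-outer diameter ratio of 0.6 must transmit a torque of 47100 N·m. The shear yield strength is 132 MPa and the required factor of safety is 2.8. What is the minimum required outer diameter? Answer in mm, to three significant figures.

d_o = 180 mm

τ_allow = 132/2.8 = 47.14 MPa.
For a hollow shaft τ = 16T/[πd_o³(1−k⁴)] with k = 0.6, so 1−k⁴ = 0.8704.
d_o³ = 16T/[π τ_allow (1−k⁴)] = 16×4.7100×10^7/(π×47.14×0.8704) = 5.846×10^6 mm³.
d_o = 180.1 mm.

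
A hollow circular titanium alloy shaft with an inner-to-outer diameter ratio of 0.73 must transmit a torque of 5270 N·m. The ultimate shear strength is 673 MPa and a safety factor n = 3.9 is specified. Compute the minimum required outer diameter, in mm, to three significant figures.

τ_allow = 673/3.9 = 172.6 MPa.
For a hollow shaft τ = 16T/[πd_o³(1−k⁴)] with k = 0.73, so 1−k⁴ = 0.7160.
d_o³ = 16T/[π τ_allow (1−k⁴)] = 16×5270000/(π×172.6×0.7160) = 217200 mm³.
d_o = 60.11 mm.

d_o = 60.1 mm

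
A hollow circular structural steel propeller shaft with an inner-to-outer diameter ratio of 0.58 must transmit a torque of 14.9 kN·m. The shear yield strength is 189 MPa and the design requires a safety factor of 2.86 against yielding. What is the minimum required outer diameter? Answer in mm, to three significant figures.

d_o = 109 mm

τ_allow = 189/2.86 = 66.08 MPa.
For a hollow shaft τ = 16T/[πd_o³(1−k⁴)] with k = 0.58, so 1−k⁴ = 0.8868.
d_o³ = 16T/[π τ_allow (1−k⁴)] = 16×1.4900×10^7/(π×66.08×0.8868) = 1.295×10^6 mm³.
d_o = 109.0 mm.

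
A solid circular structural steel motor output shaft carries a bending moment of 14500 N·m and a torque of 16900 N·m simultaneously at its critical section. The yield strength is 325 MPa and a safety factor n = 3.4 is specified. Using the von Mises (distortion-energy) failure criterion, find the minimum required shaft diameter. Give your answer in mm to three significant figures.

σ_allow = σ_y/n = 325/3.4 = 95.59 MPa.
For a solid shaft σ_b = 32M/(πd³) and τ = 16T/(πd³), so the von Mises stress is σ' = (16/πd³)·√(4M²+3T²).
√(4M²+3T²) = √(4×(1.450×10^7)² + 3×(1.690×10^7)²) = 4.120×10^7 N·mm.
d³ = 16×4.120×10^7/(π×95.59) = 2.195×10^6 mm³.
d = 130.0 mm.

d = 130 mm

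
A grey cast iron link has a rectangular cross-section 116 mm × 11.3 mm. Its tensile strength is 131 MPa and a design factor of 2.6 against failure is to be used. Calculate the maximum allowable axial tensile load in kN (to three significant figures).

σ_allow = 131/2.6 = 50.38 MPa.
A = 116×11.3 = 1311 mm².
F_allow = σ_allow × A = 50.38×1311 = 66040 N.

F_allow = 66.0 kN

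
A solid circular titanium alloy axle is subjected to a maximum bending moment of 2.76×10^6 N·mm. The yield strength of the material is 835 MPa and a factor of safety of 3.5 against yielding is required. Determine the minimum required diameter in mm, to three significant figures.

σ_allow = 835/3.5 = 238.6 MPa.
For a solid circular section σ = 32M/(πd³), so d³ = 32M/(π σ_allow) = 32×2760000/(π×238.6) = 117800 mm³.
d = 49.03 mm.

d = 49.0 mm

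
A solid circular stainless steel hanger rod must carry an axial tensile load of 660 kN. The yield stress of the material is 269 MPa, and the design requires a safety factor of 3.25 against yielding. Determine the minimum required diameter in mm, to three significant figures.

Allowable stress σ_allow = 269/3.25 = 82.77 MPa.
Required area A = F/σ_allow = 660000/82.77 = 7974 mm².
A = πd²/4 → d = √(4A/π) = 100.8 mm.

d = 101 mm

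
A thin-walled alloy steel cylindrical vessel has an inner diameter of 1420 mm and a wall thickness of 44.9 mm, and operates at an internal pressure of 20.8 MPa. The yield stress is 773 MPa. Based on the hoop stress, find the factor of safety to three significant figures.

n = 2.35

σ_h = pD/(2t) = 20.8×1420/(2×44.9) = 328.9 MPa.
n = 773/328.9 = 2.350.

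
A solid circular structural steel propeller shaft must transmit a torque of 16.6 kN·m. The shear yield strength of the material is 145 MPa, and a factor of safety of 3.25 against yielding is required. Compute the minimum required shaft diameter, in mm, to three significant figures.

Allowable shear stress τ_allow = 145/3.25 = 44.62 MPa.
For a solid shaft τ = 16T/(πd³), so d³ = 16T/(π τ_allow) = 16×1.6600×10^7/(π×44.62) = 1.895×10^6 mm³.
d = (1.895×10^6)^(1/3) = 123.7 mm.

d = 124 mm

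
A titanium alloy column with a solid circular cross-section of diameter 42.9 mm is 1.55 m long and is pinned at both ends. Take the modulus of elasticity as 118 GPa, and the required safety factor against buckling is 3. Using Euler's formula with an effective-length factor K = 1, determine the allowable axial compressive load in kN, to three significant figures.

I = πd⁴/64 = π×42.9⁴/64 = 166300 mm⁴.
Effective length L_e = KL = 1×1.55 m = 1550 mm.
Euler critical load P_cr = π²EI/L_e² = π²×118000×166300/1550² = 80600 N.
P_allow = P_cr/n = 80600/3 = 26870 N.

P_allow = 26.9 kN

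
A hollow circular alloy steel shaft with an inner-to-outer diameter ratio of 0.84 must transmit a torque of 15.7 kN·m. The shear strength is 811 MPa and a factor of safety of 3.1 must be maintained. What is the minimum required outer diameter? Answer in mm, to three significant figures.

d_o = 84.7 mm

τ_allow = 811/3.1 = 261.6 MPa.
For a hollow shaft τ = 16T/[πd_o³(1−k⁴)] with k = 0.84, so 1−k⁴ = 0.5021.
d_o³ = 16T/[π τ_allow (1−k⁴)] = 16×1.5700×10^7/(π×261.6×0.5021) = 608700 mm³.
d_o = 84.75 mm.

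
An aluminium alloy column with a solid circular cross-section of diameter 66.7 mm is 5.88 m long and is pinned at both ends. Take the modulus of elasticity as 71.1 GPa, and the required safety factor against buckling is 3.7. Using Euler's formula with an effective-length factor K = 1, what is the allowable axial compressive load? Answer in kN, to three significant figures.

I = πd⁴/64 = π×66.7⁴/64 = 971600 mm⁴.
Effective length L_e = KL = 1×5.88 m = 5880 mm.
Euler critical load P_cr = π²EI/L_e² = π²×71100×971600/5880² = 19720 N.
P_allow = P_cr/n = 19720/3.7 = 5329 N.

P_allow = 5.33 kN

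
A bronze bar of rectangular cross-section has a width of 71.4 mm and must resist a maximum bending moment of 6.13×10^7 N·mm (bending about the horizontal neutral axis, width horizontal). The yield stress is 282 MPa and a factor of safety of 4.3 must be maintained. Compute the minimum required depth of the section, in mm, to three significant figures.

σ_allow = 282/4.3 = 65.58 MPa.
For a rectangular section σ = 6M/(bh²), so h² = 6M/(b σ_allow) = 6×6.1300×10^7/(71.4×65.58) = 78550 mm².
h = 280.3 mm.

h = 280 mm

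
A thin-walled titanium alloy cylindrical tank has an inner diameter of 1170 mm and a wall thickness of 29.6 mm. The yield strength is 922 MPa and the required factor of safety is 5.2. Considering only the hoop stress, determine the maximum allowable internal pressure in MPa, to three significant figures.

p_allow = 8.97 MPa

σ_allow = 922/5.2 = 177.3 MPa.
σ_h = pD/(2t) → p_allow = 2σ_allow t/D = 2×177.3×29.6/1170 = 8.971 MPa.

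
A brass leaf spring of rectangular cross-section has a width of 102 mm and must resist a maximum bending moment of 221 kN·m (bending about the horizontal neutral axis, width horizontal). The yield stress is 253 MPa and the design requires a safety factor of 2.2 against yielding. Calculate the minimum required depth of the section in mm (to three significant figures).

h = 336 mm

σ_allow = 253/2.2 = 115.0 MPa.
For a rectangular section σ = 6M/(bh²), so h² = 6M/(b σ_allow) = 6×2.2100×10^8/(102×115.0) = 113000 mm².
h = 336.2 mm.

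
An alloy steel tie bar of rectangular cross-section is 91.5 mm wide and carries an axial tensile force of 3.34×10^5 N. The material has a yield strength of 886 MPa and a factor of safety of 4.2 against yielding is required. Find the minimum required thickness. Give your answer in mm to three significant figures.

σ_allow = 886/4.2 = 211.0 MPa.
Required area A = F/σ_allow = 334000/211.0 = 1583 mm².
t = A/w = 1583/91.5 = 17.30 mm.

t = 17.3 mm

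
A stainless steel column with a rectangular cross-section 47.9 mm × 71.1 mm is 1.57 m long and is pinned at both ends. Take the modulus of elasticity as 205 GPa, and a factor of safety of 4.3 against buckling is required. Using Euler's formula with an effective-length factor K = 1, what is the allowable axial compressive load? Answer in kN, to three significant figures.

Buckling occurs about the weak axis: I_min = h·b³/12 = 71.1×47.9³/12 = 651200 mm⁴ (b = 47.9 mm is the smaller dimension).
Effective length L_e = KL = 1×1.57 m = 1570 mm.
Euler critical load P_cr = π²EI/L_e² = π²×205000×651200/1570² = 534500 N.
P_allow = P_cr/n = 534500/4.3 = 124300 N.

P_allow = 124 kN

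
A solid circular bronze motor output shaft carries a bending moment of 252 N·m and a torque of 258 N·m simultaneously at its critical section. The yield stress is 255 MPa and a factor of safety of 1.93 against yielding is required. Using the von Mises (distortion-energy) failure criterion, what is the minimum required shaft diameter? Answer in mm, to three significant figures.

σ_allow = σ_y/n = 255/1.93 = 132.1 MPa.
For a solid shaft σ_b = 32M/(πd³) and τ = 16T/(πd³), so the von Mises stress is σ' = (16/πd³)·√(4M²+3T²).
√(4M²+3T²) = √(4×(252000)² + 3×(258000)²) = 673600 N·mm.
d³ = 16×673600/(π×132.1) = 25960 mm³.
d = 29.61 mm.

d = 29.6 mm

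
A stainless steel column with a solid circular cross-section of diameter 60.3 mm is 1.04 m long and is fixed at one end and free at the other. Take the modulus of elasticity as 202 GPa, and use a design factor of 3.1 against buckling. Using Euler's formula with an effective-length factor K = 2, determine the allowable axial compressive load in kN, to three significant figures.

I = πd⁴/64 = π×60.3⁴/64 = 649000 mm⁴.
Effective length L_e = KL = 2×1.04 m = 2080 mm.
Euler critical load P_cr = π²EI/L_e² = π²×202000×649000/2080² = 299100 N.
P_allow = P_cr/n = 299100/3.1 = 96470 N.

P_allow = 96.5 kN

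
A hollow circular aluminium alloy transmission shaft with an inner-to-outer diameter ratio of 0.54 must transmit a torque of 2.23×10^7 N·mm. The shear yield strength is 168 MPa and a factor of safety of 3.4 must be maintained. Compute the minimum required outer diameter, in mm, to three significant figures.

τ_allow = 168/3.4 = 49.41 MPa.
For a hollow shaft τ = 16T/[πd_o³(1−k⁴)] with k = 0.54, so 1−k⁴ = 0.9150.
d_o³ = 16T/[π τ_allow (1−k⁴)] = 16×2.2300×10^7/(π×49.41×0.9150) = 2.512×10^6 mm³.
d_o = 135.9 mm.

d_o = 136 mm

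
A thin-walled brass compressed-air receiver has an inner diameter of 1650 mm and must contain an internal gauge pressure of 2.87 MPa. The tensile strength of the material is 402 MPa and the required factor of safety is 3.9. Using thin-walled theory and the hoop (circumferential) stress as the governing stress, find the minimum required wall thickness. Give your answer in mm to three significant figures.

t = 23.0 mm

σ_allow = 402/3.9 = 103.1 MPa.
Hoop stress σ_h = pD/(2t), so t = pD/(2σ_allow) = 2.87×1650/(2×103.1) = 22.97 mm.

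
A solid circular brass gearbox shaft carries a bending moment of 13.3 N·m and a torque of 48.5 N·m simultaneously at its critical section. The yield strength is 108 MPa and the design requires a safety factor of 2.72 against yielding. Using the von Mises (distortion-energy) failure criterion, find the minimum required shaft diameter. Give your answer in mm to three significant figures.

d = 22.4 mm

σ_allow = σ_y/n = 108/2.72 = 39.71 MPa.
For a solid shaft σ_b = 32M/(πd³) and τ = 16T/(πd³), so the von Mises stress is σ' = (16/πd³)·√(4M²+3T²).
√(4M²+3T²) = √(4×(13300)² + 3×(48500)²) = 88120 N·mm.
d³ = 16×88120/(π×39.71) = 11300 mm³.
d = 22.44 mm.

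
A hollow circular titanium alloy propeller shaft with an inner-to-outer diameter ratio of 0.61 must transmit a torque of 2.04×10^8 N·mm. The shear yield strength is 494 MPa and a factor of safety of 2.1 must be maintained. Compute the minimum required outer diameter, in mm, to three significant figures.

τ_allow = 494/2.1 = 235.2 MPa.
For a hollow shaft τ = 16T/[πd_o³(1−k⁴)] with k = 0.61, so 1−k⁴ = 0.8615.
d_o³ = 16T/[π τ_allow (1−k⁴)] = 16×2.0400×10^8/(π×235.2×0.8615) = 5.126×10^6 mm³.
d_o = 172.4 mm.

d_o = 172 mm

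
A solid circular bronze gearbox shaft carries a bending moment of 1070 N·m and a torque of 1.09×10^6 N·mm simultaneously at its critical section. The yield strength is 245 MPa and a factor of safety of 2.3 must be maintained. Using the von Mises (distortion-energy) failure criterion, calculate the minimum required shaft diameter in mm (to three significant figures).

d = 51.5 mm

σ_allow = σ_y/n = 245/2.3 = 106.5 MPa.
For a solid shaft σ_b = 32M/(πd³) and τ = 16T/(πd³), so the von Mises stress is σ' = (16/πd³)·√(4M²+3T²).
√(4M²+3T²) = √(4×(1.070×10^6)² + 3×(1.090×10^6)²) = 2.854×10^6 N·mm.
d³ = 16×2.854×10^6/(π×106.5) = 136400 mm³.
d = 51.48 mm.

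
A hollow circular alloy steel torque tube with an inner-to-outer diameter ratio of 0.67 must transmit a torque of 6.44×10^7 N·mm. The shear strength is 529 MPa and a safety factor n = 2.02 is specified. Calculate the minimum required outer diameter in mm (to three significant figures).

d_o = 116 mm

τ_allow = 529/2.02 = 261.9 MPa.
For a hollow shaft τ = 16T/[πd_o³(1−k⁴)] with k = 0.67, so 1−k⁴ = 0.7985.
d_o³ = 16T/[π τ_allow (1−k⁴)] = 16×6.4400×10^7/(π×261.9×0.7985) = 1.568×10^6 mm³.
d_o = 116.2 mm.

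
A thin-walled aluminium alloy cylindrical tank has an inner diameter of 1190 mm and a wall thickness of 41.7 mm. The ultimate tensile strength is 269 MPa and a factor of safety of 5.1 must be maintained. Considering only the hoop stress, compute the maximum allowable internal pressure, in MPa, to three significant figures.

σ_allow = 269/5.1 = 52.75 MPa.
σ_h = pD/(2t) → p_allow = 2σ_allow t/D = 2×52.75×41.7/1190 = 3.697 MPa.

p_allow = 3.70 MPa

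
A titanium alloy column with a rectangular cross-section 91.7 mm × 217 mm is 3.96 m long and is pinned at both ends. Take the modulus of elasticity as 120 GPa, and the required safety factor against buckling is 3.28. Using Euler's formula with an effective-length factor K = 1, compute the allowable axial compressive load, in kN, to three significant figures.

P_allow = 321 kN

Buckling occurs about the weak axis: I_min = h·b³/12 = 217×91.7³/12 = 1.394×10^7 mm⁴ (b = 91.7 mm is the smaller dimension).
Effective length L_e = KL = 1×3.96 m = 3960 mm.
Euler critical load P_cr = π²EI/L_e² = π²×120000×1.394×10^7/3960² = 1.053×10^6 N.
P_allow = P_cr/n = 1.053×10^6/3.28 = 321100 N.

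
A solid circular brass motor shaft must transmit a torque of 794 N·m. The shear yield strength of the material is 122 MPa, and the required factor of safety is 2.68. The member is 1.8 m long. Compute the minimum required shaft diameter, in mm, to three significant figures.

Allowable shear stress τ_allow = 122/2.68 = 45.52 MPa.
For a solid shaft τ = 16T/(πd³), so d³ = 16T/(π τ_allow) = 16×794000/(π×45.52) = 88830 mm³.
d = (88830)^(1/3) = 44.62 mm.

d = 44.6 mm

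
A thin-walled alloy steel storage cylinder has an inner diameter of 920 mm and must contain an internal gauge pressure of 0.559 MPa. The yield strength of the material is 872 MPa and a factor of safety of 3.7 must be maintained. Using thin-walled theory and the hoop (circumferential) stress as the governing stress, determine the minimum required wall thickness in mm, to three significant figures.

σ_allow = 872/3.7 = 235.7 MPa.
Hoop stress σ_h = pD/(2t), so t = pD/(2σ_allow) = 0.559×920/(2×235.7) = 1.091 mm.

t = 1.09 mm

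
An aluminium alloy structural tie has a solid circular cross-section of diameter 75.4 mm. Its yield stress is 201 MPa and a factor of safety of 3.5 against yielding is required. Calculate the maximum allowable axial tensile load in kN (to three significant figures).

F_allow = 256 kN

σ_allow = 201/3.5 = 57.43 MPa.
A = πd²/4 = π×75.4²/4 = 4465 mm².
F_allow = σ_allow × A = 57.43×4465 = 256400 N.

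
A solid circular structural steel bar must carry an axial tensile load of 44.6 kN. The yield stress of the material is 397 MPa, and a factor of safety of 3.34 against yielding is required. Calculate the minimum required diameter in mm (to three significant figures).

d = 21.9 mm

Allowable stress σ_allow = 397/3.34 = 118.9 MPa.
Required area A = F/σ_allow = 44600/118.9 = 375.2 mm².
A = πd²/4 → d = √(4A/π) = 21.86 mm.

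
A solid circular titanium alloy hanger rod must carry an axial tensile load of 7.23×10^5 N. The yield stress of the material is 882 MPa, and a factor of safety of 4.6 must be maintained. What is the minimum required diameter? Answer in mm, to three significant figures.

Allowable stress σ_allow = 882/4.6 = 191.7 MPa.
Required area A = F/σ_allow = 723000/191.7 = 3771 mm².
A = πd²/4 → d = √(4A/π) = 69.29 mm.

d = 69.3 mm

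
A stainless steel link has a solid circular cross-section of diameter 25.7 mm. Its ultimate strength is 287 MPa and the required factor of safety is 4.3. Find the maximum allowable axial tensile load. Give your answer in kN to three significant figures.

σ_allow = 287/4.3 = 66.74 MPa.
A = πd²/4 = π×25.7²/4 = 518.7 mm².
F_allow = σ_allow × A = 66.74×518.7 = 34620 N.

F_allow = 34.6 kN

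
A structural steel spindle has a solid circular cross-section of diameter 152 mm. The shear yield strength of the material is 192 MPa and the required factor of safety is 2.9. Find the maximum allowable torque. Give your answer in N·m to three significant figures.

τ_allow = 192/2.9 = 66.21 MPa.
For a solid shaft T_allow = τ_allow·πd³/16; πd³/16 = π×152³/16 = 689500 mm³.
T_allow = 66.21×689500 = 4.565×10^7 N·mm = 45650 N·m.

T_allow = 45700 N·m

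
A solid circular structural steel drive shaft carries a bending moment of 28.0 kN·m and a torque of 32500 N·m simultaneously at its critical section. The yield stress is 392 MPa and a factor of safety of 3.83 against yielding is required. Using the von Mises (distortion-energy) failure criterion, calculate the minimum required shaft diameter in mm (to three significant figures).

d = 158 mm

σ_allow = σ_y/n = 392/3.83 = 102.3 MPa.
For a solid shaft σ_b = 32M/(πd³) and τ = 16T/(πd³), so the von Mises stress is σ' = (16/πd³)·√(4M²+3T²).
√(4M²+3T²) = √(4×(2.800×10^7)² + 3×(3.250×10^7)²) = 7.940×10^7 N·mm.
d³ = 16×7.940×10^7/(π×102.3) = 3.951×10^6 mm³.
d = 158.1 mm.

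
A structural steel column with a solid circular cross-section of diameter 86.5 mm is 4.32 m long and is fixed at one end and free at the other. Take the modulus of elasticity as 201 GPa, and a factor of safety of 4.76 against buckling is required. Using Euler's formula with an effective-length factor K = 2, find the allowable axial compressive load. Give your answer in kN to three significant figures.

P_allow = 15.3 kN

I = πd⁴/64 = π×86.5⁴/64 = 2.748×10^6 mm⁴.
Effective length L_e = KL = 2×4.32 m = 8640 mm.
Euler critical load P_cr = π²EI/L_e² = π²×201000×2.748×10^6/8640² = 73030 N.
P_allow = P_cr/n = 73030/4.76 = 15340 N.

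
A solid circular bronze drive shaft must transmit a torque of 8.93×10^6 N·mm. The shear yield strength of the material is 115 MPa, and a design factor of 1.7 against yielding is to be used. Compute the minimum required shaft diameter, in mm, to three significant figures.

Allowable shear stress τ_allow = 115/1.7 = 67.65 MPa.
For a solid shaft τ = 16T/(πd³), so d³ = 16T/(π τ_allow) = 16×8930000/(π×67.65) = 672300 mm³.
d = (672300)^(1/3) = 87.60 mm.

d = 87.6 mm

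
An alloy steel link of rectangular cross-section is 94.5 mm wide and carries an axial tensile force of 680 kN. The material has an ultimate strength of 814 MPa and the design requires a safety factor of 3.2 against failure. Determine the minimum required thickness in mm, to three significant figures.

t = 28.3 mm

σ_allow = 814/3.2 = 254.4 MPa.
Required area A = F/σ_allow = 680000/254.4 = 2673 mm².
t = A/w = 2673/94.5 = 28.29 mm.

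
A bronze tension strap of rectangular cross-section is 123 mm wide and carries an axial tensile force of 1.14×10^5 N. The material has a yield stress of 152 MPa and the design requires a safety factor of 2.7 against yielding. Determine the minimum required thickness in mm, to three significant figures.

t = 16.5 mm

σ_allow = 152/2.7 = 56.30 MPa.
Required area A = F/σ_allow = 114000/56.30 = 2025 mm².
t = A/w = 2025/123 = 16.46 mm.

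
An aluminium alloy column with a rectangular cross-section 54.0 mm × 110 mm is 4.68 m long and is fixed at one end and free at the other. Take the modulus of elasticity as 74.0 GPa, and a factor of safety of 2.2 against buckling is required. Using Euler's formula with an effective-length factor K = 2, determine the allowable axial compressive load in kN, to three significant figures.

P_allow = 5.47 kN

Buckling occurs about the weak axis: I_min = h·b³/12 = 110×54.0³/12 = 1.443×10^6 mm⁴ (b = 54.0 mm is the smaller dimension).
Effective length L_e = KL = 2×4.68 m = 9360 mm.
Euler critical load P_cr = π²EI/L_e² = π²×74000×1.443×10^6/9360² = 12030 N.
P_allow = P_cr/n = 12030/2.2 = 5470 N.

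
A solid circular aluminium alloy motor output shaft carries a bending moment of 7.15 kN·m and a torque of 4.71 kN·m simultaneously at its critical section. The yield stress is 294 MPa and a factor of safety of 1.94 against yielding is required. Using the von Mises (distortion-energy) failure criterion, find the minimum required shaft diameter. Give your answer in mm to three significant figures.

σ_allow = σ_y/n = 294/1.94 = 151.5 MPa.
For a solid shaft σ_b = 32M/(πd³) and τ = 16T/(πd³), so the von Mises stress is σ' = (16/πd³)·√(4M²+3T²).
√(4M²+3T²) = √(4×(7.150×10^6)² + 3×(4.710×10^6)²) = 1.646×10^7 N·mm.
d³ = 16×1.646×10^7/(π×151.5) = 553300 mm³.
d = 82.09 mm.

d = 82.1 mm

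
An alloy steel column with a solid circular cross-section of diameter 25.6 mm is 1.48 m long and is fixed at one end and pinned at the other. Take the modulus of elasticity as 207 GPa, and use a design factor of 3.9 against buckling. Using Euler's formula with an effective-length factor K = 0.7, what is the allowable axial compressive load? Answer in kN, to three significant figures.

P_allow = 10.3 kN

I = πd⁴/64 = π×25.6⁴/64 = 21080 mm⁴.
Effective length L_e = KL = 0.7×1.48 m = 1036 mm.
Euler critical load P_cr = π²EI/L_e² = π²×207000×21080/1036² = 40130 N.
P_allow = P_cr/n = 40130/3.9 = 10290 N.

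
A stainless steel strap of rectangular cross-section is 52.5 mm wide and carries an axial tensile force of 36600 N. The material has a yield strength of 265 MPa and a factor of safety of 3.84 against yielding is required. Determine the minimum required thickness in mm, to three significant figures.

σ_allow = 265/3.84 = 69.01 MPa.
Required area A = F/σ_allow = 36600/69.01 = 530.4 mm².
t = A/w = 530.4/52.5 = 10.10 mm.

t = 10.1 mm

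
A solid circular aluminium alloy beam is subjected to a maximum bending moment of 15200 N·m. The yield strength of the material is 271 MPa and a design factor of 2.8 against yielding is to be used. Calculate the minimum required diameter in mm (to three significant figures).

d = 117 mm

σ_allow = 271/2.8 = 96.79 MPa.
For a solid circular section σ = 32M/(πd³), so d³ = 32M/(π σ_allow) = 32×1.5200×10^7/(π×96.79) = 1.600×10^6 mm³.
d = 117.0 mm.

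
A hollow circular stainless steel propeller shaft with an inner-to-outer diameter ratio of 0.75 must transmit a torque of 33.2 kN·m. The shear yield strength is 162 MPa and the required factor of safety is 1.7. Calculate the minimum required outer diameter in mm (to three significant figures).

d_o = 137 mm

τ_allow = 162/1.7 = 95.29 MPa.
For a hollow shaft τ = 16T/[πd_o³(1−k⁴)] with k = 0.75, so 1−k⁴ = 0.6836.
d_o³ = 16T/[π τ_allow (1−k⁴)] = 16×3.3200×10^7/(π×95.29×0.6836) = 2.596×10^6 mm³.
d_o = 137.4 mm.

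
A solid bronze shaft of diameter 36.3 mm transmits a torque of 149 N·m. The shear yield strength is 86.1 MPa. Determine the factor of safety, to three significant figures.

n = 5.43

τ = 16T/(πd³) = 16×149000/(π×36.3³) = 15.86 MPa.
n = τ_limit/τ = 86.1/15.86 = 5.427.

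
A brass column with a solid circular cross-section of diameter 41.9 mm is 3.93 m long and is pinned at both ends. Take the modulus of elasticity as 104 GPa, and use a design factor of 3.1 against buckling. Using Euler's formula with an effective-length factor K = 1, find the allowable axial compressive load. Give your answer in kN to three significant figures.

I = πd⁴/64 = π×41.9⁴/64 = 151300 mm⁴.
Effective length L_e = KL = 1×3.93 m = 3930 mm.
Euler critical load P_cr = π²EI/L_e² = π²×104000×151300/3930² = 10050 N.
P_allow = P_cr/n = 10050/3.1 = 3243 N.

P_allow = 3.24 kN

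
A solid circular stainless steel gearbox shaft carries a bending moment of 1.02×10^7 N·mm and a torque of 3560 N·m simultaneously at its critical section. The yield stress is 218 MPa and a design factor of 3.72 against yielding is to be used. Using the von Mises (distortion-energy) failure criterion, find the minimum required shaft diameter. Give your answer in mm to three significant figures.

d = 123 mm

σ_allow = σ_y/n = 218/3.72 = 58.60 MPa.
For a solid shaft σ_b = 32M/(πd³) and τ = 16T/(πd³), so the von Mises stress is σ' = (16/πd³)·√(4M²+3T²).
√(4M²+3T²) = √(4×(1.020×10^7)² + 3×(3.560×10^6)²) = 2.131×10^7 N·mm.
d³ = 16×2.131×10^7/(π×58.60) = 1.852×10^6 mm³.
d = 122.8 mm.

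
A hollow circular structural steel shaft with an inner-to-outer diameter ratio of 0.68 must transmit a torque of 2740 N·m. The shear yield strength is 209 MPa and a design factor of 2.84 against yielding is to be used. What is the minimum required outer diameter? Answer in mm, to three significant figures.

τ_allow = 209/2.84 = 73.59 MPa.
For a hollow shaft τ = 16T/[πd_o³(1−k⁴)] with k = 0.68, so 1−k⁴ = 0.7862.
d_o³ = 16T/[π τ_allow (1−k⁴)] = 16×2740000/(π×73.59×0.7862) = 241200 mm³.
d_o = 62.25 mm.

d_o = 62.2 mm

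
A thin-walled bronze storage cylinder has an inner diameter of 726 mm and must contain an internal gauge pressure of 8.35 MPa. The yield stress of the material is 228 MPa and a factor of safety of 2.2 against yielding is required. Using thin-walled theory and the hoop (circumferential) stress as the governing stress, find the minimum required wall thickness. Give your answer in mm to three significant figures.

σ_allow = 228/2.2 = 103.6 MPa.
Hoop stress σ_h = pD/(2t), so t = pD/(2σ_allow) = 8.35×726/(2×103.6) = 29.25 mm.

t = 29.2 mm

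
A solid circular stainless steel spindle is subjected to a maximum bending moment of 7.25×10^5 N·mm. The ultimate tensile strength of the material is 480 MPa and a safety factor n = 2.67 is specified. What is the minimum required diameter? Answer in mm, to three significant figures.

d = 34.5 mm

σ_allow = 480/2.67 = 179.8 MPa.
For a solid circular section σ = 32M/(πd³), so d³ = 32M/(π σ_allow) = 32×725000/(π×179.8) = 41080 mm³.
d = 34.50 mm.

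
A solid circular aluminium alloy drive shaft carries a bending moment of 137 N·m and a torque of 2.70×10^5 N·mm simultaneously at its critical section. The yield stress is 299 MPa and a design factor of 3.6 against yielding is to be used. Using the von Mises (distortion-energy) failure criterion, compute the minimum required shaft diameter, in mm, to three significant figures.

σ_allow = σ_y/n = 299/3.6 = 83.06 MPa.
For a solid shaft σ_b = 32M/(πd³) and τ = 16T/(πd³), so the von Mises stress is σ' = (16/πd³)·√(4M²+3T²).
√(4M²+3T²) = √(4×(137000)² + 3×(270000)²) = 542000 N·mm.
d³ = 16×542000/(π×83.06) = 33240 mm³.
d = 32.15 mm.

d = 32.2 mm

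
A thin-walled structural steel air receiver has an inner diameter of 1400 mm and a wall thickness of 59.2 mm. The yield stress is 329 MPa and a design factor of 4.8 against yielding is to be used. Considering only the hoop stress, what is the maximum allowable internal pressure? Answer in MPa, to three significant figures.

p_allow = 5.80 MPa

σ_allow = 329/4.8 = 68.54 MPa.
σ_h = pD/(2t) → p_allow = 2σ_allow t/D = 2×68.54×59.2/1400 = 5.797 MPa.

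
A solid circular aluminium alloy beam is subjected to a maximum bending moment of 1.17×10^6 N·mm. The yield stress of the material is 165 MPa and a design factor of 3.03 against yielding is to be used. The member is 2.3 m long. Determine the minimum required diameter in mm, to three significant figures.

d = 60.3 mm

σ_allow = 165/3.03 = 54.46 MPa.
For a solid circular section σ = 32M/(πd³), so d³ = 32M/(π σ_allow) = 32×1170000/(π×54.46) = 218800 mm³.
d = 60.26 mm.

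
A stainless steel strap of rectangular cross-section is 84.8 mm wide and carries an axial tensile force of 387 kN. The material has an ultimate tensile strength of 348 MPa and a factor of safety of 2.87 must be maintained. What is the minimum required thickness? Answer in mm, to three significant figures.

t = 37.6 mm

σ_allow = 348/2.87 = 121.3 MPa.
Required area A = F/σ_allow = 387000/121.3 = 3192 mm².
t = A/w = 3192/84.8 = 37.64 mm.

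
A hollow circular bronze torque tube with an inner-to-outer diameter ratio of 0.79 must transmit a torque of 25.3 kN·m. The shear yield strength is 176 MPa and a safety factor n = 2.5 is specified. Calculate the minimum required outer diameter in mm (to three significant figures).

d_o = 144 mm

τ_allow = 176/2.5 = 70.40 MPa.
For a hollow shaft τ = 16T/[πd_o³(1−k⁴)] with k = 0.79, so 1−k⁴ = 0.6105.
d_o³ = 16T/[π τ_allow (1−k⁴)] = 16×2.5300×10^7/(π×70.40×0.6105) = 2.998×10^6 mm³.
d_o = 144.2 mm.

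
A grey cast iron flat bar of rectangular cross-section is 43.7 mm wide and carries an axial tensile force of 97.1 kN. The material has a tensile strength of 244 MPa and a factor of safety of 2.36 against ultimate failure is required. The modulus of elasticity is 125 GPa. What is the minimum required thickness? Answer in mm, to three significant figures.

σ_allow = 244/2.36 = 103.4 MPa.
Required area A = F/σ_allow = 97100/103.4 = 939.2 mm².
t = A/w = 939.2/43.7 = 21.49 mm.

t = 21.5 mm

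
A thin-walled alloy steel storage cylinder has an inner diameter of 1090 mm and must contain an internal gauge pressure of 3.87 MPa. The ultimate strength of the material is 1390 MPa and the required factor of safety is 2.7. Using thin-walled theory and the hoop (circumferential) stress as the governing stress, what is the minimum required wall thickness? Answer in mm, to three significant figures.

t = 4.10 mm

σ_allow = 1390/2.7 = 514.8 MPa.
Hoop stress σ_h = pD/(2t), so t = pD/(2σ_allow) = 3.87×1090/(2×514.8) = 4.097 mm.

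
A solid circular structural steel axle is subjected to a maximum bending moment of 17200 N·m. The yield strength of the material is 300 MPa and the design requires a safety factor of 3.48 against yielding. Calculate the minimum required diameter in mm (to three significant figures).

σ_allow = 300/3.48 = 86.21 MPa.
For a solid circular section σ = 32M/(πd³), so d³ = 32M/(π σ_allow) = 32×1.7200×10^7/(π×86.21) = 2.032×10^6 mm³.
d = 126.7 mm.

d = 127 mm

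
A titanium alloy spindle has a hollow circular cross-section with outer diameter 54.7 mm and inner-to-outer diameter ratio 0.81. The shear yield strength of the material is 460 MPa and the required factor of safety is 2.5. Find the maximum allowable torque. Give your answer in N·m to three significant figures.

τ_allow = 460/2.5 = 184.0 MPa.
For a hollow shaft T_allow = τ_allow·πd_o³(1−k⁴)/16 with 1−k⁴ = 0.5695, so πd_o³(1−k⁴)/16 = 18300 mm³.
T_allow = 184.0×18300 = 3.368×10^6 N·mm = 3368 N·m.

T_allow = 3370 N·m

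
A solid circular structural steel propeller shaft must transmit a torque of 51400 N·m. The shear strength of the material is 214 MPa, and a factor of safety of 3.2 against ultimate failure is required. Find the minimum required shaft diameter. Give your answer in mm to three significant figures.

Allowable shear stress τ_allow = 214/3.2 = 66.88 MPa.
For a solid shaft τ = 16T/(πd³), so d³ = 16T/(π τ_allow) = 16×5.1400×10^7/(π×66.88) = 3.914×10^6 mm³.
d = (3.914×10^6)^(1/3) = 157.6 mm.

d = 158 mm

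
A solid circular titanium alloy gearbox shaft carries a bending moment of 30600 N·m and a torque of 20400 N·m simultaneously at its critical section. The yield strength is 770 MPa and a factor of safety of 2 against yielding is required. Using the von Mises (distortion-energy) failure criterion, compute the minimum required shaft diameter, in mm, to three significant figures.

σ_allow = σ_y/n = 770/2 = 385.0 MPa.
For a solid shaft σ_b = 32M/(πd³) and τ = 16T/(πd³), so the von Mises stress is σ' = (16/πd³)·√(4M²+3T²).
√(4M²+3T²) = √(4×(3.060×10^7)² + 3×(2.040×10^7)²) = 7.067×10^7 N·mm.
d³ = 16×7.067×10^7/(π×385.0) = 934800 mm³.
d = 97.78 mm.

d = 97.8 mm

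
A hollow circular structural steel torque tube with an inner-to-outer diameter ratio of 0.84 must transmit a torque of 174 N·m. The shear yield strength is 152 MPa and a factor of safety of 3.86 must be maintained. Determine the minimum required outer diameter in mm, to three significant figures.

d_o = 35.5 mm

τ_allow = 152/3.86 = 39.38 MPa.
For a hollow shaft τ = 16T/[πd_o³(1−k⁴)] with k = 0.84, so 1−k⁴ = 0.5021.
d_o³ = 16T/[π τ_allow (1−k⁴)] = 16×174000/(π×39.38×0.5021) = 44820 mm³.
d_o = 35.52 mm.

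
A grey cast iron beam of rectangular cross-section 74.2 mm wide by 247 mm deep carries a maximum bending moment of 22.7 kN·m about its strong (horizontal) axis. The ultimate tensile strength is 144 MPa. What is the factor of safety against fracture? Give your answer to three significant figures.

Section modulus S = bh²/6 = 74.2×247²/6 = 754500 mm³.
σ = M/S = 2.2700×10^7/754500 = 30.09 MPa.
n = 144/30.09 = 4.786.

n = 4.79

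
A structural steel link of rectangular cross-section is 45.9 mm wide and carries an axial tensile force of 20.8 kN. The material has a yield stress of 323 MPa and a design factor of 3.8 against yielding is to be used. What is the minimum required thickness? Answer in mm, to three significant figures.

t = 5.33 mm

σ_allow = 323/3.8 = 85.00 MPa.
Required area A = F/σ_allow = 20800/85.00 = 244.7 mm².
t = A/w = 244.7/45.9 = 5.331 mm.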